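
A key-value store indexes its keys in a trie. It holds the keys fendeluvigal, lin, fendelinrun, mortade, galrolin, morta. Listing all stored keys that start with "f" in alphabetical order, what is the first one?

Words with prefix "f", in lexicographic order: "fendelinrun", "fendeluvigal"
Position 1: fendelinrun

fendelinrun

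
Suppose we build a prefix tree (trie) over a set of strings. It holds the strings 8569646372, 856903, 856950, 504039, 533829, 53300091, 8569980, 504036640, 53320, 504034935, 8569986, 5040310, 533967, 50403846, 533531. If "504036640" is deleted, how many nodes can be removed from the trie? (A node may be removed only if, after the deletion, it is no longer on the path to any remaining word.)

A node on "504036640"'s path can go only if nothing else ends at it or branches off below it.
The suffix "6640" (4 nodes) is used only by "504036640"; the node for "50403" still has the child "9", so pruning stops there.
Nodes removed: 4

4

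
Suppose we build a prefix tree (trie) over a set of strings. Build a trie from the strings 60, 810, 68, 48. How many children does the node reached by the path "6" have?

2

The children of the "6" node are the distinct next characters among strings starting with "6".
Characters that immediately follow "6" among the stored strings: {0, 8}.
That node has 2 child edges.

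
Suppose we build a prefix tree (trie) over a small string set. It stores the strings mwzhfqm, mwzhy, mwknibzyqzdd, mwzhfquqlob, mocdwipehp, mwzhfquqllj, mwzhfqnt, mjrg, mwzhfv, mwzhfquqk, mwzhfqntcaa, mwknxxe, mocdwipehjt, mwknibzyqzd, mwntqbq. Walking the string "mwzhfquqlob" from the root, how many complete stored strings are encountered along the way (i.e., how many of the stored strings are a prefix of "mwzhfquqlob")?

Walk "mwzhfquqlob" from the root; an end-of-word marker is hit whenever a stored word is a prefix of "mwzhfquqlob".
Prefixes of the query that are stored words: "mwzhfquqlob"
Count: 1

1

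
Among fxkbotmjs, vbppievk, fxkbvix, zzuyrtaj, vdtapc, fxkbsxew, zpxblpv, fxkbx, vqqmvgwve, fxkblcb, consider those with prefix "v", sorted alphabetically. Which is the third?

DFS of the "v" subtree visits, in order: "vbppievk", "vdtapc", "vqqmvgwve"
The 3rd is vqqmvgwve.

vqqmvgwve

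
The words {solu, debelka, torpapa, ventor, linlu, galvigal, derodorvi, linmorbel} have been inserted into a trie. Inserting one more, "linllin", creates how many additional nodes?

3

The longest prefix of "linllin" already in the trie is "linl" (length 4).
New nodes needed: |"linllin"| − 4 = 7 − 4 = 3.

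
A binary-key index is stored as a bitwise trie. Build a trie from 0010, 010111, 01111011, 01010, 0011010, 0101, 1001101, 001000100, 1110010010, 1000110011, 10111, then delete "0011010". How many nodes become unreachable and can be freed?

After clearing the end-marker at "0011010", prune upward until reaching a node still needed by another word.
The suffix "1010" (4 nodes) is used only by "0011010"; the node for "001" still has the child "0", so pruning stops there.
Nodes removed: 4

4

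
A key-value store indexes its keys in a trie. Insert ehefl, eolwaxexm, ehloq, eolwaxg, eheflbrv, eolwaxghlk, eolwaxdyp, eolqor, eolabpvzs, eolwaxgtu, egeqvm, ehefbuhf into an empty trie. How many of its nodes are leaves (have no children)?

10

Leaves are exactly the stored words that no other stored word extends.
Those words: "egeqvm", "ehefbuhf", "eheflbrv", "ehloq", "eolabpvzs", "eolqor", "eolwaxdyp", "eolwaxexm", "eolwaxghlk", "eolwaxgtu"
Leaf count: 10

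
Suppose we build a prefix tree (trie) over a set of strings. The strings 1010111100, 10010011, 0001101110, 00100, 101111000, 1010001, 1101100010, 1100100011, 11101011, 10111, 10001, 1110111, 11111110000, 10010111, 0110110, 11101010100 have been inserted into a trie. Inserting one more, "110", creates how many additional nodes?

0

Every character of "110" already lies on an existing path (it is a prefix of some stored word).
No new nodes are needed: 0.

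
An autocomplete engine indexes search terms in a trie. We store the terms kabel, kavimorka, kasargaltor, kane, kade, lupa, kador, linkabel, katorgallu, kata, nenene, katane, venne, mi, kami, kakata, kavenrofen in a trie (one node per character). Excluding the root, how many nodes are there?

75

Count nodes per top-level branch (shared prefixes stored once):
  'k'-branch (kabel, kade, kador, kakata, kami, kane, kasargaltor, kata, katane, katorgallu, kavenrofen, kavimorka): 51 nodes
  'l'-branch (linkabel, lupa): 11 nodes
  'm'-branch (mi): 2 nodes
  'n'-branch (nenene): 6 nodes
  'v'-branch (venne): 5 nodes
Sum: 75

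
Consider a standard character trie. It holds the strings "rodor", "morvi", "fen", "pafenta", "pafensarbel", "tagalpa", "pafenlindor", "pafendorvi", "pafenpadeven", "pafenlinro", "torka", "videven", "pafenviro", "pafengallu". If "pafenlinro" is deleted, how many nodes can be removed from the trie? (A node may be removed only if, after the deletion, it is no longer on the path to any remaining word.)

2

After clearing the end-marker at "pafenlinro", prune upward until reaching a node still needed by another word.
The suffix "ro" (2 nodes) is used only by "pafenlinro"; the node for "pafenlin" still has the child "d", so pruning stops there.
Nodes removed: 2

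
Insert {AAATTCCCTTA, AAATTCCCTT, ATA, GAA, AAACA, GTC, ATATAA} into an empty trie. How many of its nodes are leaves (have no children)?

5

Leaves are exactly the stored words that no other stored word extends.
Those words: "AAACA", "AAATTCCCTTA", "ATATAA", "GAA", "GTC"
Leaf count: 5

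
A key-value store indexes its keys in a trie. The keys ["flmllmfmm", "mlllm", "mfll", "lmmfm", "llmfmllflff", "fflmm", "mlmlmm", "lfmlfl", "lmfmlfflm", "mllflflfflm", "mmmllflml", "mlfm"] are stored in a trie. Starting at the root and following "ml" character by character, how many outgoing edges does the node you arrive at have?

3

The children of the "ml" node are the distinct next characters among strings starting with "ml".
Distinct next characters after "ml": f, l, m.
That node has 3 child edges.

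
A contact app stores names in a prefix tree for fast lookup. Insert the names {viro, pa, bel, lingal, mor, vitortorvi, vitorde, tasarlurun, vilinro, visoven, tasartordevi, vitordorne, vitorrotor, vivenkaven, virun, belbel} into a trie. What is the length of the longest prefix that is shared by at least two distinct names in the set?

6

Look for the deepest trie node that still has at least two words in its subtree.
"vitorde" and "vitordorne" agree on "vitord" (6 characters) before diverging; nothing deeper is shared.
Longest shared-prefix length: 6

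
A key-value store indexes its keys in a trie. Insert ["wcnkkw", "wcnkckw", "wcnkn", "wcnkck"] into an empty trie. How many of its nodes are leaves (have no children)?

3

A leaf is a node with no children — equivalently, the end of a word that is not a proper prefix of any other stored word.
Those words: "wcnkckw", "wcnkkw", "wcnkn"
Leaf count: 3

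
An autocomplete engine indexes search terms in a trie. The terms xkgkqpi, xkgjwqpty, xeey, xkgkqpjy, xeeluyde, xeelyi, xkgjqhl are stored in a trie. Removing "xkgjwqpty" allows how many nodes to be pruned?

5

Walk "xkgjwqpty" from the leaf back toward the root, removing each node that no remaining word uses.
The suffix "wqpty" (5 nodes) is used only by "xkgjwqpty"; the node for "xkgj" still has the child "q", so pruning stops there.
Nodes removed: 5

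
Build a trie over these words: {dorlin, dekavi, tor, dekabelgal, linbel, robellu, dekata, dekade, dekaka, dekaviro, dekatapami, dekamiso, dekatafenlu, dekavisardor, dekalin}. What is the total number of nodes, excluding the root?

63

For each word, the new-node count is its length minus the longest prefix already in the trie:
  "dorlin" → 6 new (d, o, r, l, i, n)
  "dekavi" → prefix "d" already present; 5 new (e, k, a, v, i)
  "tor" → 3 new (t, o, r)
  "dekabelgal" → prefix "deka" already present; 6 new (b, e, l, g, a, l)
  "linbel" → 6 new (l, i, n, b, e, l)
  "robellu" → 7 new (r, o, b, e, l, l, u)
  "dekata" → prefix "deka" already present; 2 new (t, a)
  "dekade" → prefix "deka" already present; 2 new (d, e)
  "dekaka" → prefix "deka" already present; 2 new (k, a)
  "dekaviro" → prefix "dekavi" already present; 2 new (r, o)
  "dekatapami" → prefix "dekata" already present; 4 new (p, a, m, i)
  "dekamiso" → prefix "deka" already present; 4 new (m, i, s, o)
  "dekatafenlu" → prefix "dekata" already present; 5 new (f, e, n, l, u)
  "dekavisardor" → prefix "dekavi" already present; 6 new (s, a, r, d, o, r)
  "dekalin" → prefix "deka" already present; 3 new (l, i, n)
Total nodes = 6 + 5 + 3 + 6 + 6 + 7 + 2 + 2 + 2 + 2 + 4 + 4 + 5 + 6 + 3 = 63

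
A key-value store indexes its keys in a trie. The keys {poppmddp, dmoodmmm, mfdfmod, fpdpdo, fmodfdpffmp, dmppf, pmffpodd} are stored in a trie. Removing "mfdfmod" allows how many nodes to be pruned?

A node on "mfdfmod"'s path can go only if nothing else ends at it or branches off below it.
No other word shares any prefix with "mfdfmod", so all 7 of its nodes go.
Nodes removed: 7

7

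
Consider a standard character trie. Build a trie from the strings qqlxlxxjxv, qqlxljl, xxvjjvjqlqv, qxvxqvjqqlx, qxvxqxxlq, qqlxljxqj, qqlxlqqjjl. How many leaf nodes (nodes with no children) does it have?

Leaves are exactly the stored words that no other stored word extends.
Those words: "qqlxljl", "qqlxljxqj", "qqlxlqqjjl", "qqlxlxxjxv", "qxvxqvjqqlx", "qxvxqxxlq", "xxvjjvjqlqv"
Leaf count: 7

7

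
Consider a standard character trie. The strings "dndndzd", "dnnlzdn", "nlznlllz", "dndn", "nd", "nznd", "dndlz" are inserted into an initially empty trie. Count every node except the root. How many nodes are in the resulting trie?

26

Count nodes per top-level branch (shared prefixes stored once):
  'd'-branch (dndlz, dndn, dndndzd, dnnlzdn): 14 nodes
  'n'-branch (nd, nlznlllz, nznd): 12 nodes
Sum: 26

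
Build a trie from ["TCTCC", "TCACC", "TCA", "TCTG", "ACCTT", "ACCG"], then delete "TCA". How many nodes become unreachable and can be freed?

0

After clearing the end-marker at "TCA", prune upward until reaching a node still needed by another word.
Every node on "TCA" is still needed (e.g. by "TCACC"), so nothing is freed.
Nodes removed: 0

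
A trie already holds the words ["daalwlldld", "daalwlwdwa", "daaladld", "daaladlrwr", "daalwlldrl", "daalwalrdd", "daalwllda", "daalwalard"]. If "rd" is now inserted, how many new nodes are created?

No existing word starts with "r", so every character of "rd" needs a new node.
2 − 0 = 2 new nodes.

2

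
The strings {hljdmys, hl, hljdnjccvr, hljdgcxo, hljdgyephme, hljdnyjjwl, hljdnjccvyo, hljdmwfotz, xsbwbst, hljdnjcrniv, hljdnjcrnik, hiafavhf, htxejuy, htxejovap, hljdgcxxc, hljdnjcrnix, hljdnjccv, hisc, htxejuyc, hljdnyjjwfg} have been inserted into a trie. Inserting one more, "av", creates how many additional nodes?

2

Nothing in the trie begins with "a"; the whole of "av" is new.
2 − 0 = 2 new nodes.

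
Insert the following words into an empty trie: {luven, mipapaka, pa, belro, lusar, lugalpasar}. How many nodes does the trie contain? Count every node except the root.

Count nodes per top-level branch (shared prefixes stored once):
  'b'-branch (belro): 5 nodes
  'l'-branch (lugalpasar, lusar, luven): 16 nodes
  'm'-branch (mipapaka): 8 nodes
  'p'-branch (pa): 2 nodes
Sum: 31

31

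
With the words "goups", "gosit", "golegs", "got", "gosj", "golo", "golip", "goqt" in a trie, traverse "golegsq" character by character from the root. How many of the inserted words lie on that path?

Traverse "golegsq" character by character; count nodes along the way that are marked as word ends.
Prefixes of the query that are stored words: "golegs"
Count: 1

1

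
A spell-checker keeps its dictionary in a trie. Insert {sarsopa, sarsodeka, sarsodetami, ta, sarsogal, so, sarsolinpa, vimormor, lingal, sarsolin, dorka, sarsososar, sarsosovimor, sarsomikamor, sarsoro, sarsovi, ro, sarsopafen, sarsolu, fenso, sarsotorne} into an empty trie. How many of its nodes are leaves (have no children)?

19

A leaf is a node with no children — equivalently, the end of a word that is not a proper prefix of any other stored word.
Those words: "dorka", "fenso", "lingal", "ro", "sarsodeka", "sarsodetami", "sarsogal", "sarsolinpa", "sarsolu", "sarsomikamor", "sarsopafen", "sarsoro", "sarsososar", "sarsosovimor", "sarsotorne", "sarsovi", "so", "ta", "vimormor"
Leaf count: 19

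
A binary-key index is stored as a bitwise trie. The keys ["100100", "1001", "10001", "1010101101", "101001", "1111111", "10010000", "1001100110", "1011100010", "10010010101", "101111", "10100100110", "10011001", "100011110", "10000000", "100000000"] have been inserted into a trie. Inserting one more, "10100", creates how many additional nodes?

0

"10100" is already a full path in the trie; only an end-marker is added.
No new nodes are needed: 0.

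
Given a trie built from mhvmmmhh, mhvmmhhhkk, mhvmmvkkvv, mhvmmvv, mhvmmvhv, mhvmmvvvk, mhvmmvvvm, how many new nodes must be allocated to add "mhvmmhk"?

The longest prefix of "mhvmmhk" already in the trie is "mhvmmh" (length 6).
New nodes needed: |"mhvmmhk"| − 6 = 7 − 6 = 1.

1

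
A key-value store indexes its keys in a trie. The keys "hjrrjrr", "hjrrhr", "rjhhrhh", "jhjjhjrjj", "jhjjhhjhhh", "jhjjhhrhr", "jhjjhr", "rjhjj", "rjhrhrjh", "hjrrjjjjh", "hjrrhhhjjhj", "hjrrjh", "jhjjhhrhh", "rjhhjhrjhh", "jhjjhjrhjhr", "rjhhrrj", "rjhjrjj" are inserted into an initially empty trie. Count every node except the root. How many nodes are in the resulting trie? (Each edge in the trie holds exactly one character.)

Trace insertions, counting only characters that open a new branch:
  "hjrrjrr" → 7 new (h, j, r, r, j, r, r)
  "hjrrhr" → prefix "hjrr" already present; 2 new (h, r)
  "rjhhrhh" → 7 new (r, j, h, h, r, h, h)
  "jhjjhjrjj" → 9 new (j, h, j, j, h, j, r, j, j)
  "jhjjhhjhhh" → prefix "jhjjh" already present; 5 new (h, j, h, h, h)
  "jhjjhhrhr" → prefix "jhjjhh" already present; 3 new (r, h, r)
  "jhjjhr" → prefix "jhjjh" already present; 1 new (r)
  "rjhjj" → prefix "rjh" already present; 2 new (j, j)
  "rjhrhrjh" → prefix "rjh" already present; 5 new (r, h, r, j, h)
  "hjrrjjjjh" → prefix "hjrrj" already present; 4 new (j, j, j, h)
  "hjrrhhhjjhj" → prefix "hjrrh" already present; 6 new (h, h, j, j, h, j)
  "hjrrjh" → prefix "hjrrj" already present; 1 new (h)
  "jhjjhhrhh" → prefix "jhjjhhrh" already present; 1 new (h)
  "rjhhjhrjhh" → prefix "rjhh" already present; 6 new (j, h, r, j, h, h)
  "jhjjhjrhjhr" → prefix "jhjjhjr" already present; 4 new (h, j, h, r)
  "rjhhrrj" → prefix "rjhhr" already present; 2 new (r, j)
  "rjhjrjj" → prefix "rjhj" already present; 3 new (r, j, j)
Total nodes = 7 + 2 + 7 + 9 + 5 + 3 + 1 + 2 + 5 + 4 + 6 + 1 + 1 + 6 + 4 + 2 + 3 = 68

68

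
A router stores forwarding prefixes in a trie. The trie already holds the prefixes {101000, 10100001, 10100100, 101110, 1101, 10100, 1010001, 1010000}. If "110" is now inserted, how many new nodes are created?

0

Every character of "110" already lies on an existing path (it is a prefix of some stored word).
No new nodes are needed: 0.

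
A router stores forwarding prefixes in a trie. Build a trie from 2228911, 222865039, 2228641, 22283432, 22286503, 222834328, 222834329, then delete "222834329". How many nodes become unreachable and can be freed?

After clearing the end-marker at "222834329", prune upward until reaching a node still needed by another word.
The suffix "9" (1 node) is used only by "222834329"; the node for "22283432" still has the child "8", so pruning stops there.
Nodes removed: 1

1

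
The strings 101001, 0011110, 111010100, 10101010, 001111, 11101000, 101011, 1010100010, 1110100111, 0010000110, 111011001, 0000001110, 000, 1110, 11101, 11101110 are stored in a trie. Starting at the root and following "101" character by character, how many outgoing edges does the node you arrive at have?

1

The children of the "101" node are the distinct next characters among strings starting with "101".
Distinct next characters after "101": 0.
That node has 1 child edge.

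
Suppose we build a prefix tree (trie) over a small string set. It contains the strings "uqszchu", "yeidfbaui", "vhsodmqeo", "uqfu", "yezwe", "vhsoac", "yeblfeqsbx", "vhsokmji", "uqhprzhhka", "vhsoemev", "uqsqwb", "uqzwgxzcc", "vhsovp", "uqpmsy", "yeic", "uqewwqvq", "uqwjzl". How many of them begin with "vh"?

5

Filter for entries beginning with "vh":
Matches: "vhsoac", "vhsodmqeo", "vhsoemev", "vhsokmji", "vhsovp"
Count: 5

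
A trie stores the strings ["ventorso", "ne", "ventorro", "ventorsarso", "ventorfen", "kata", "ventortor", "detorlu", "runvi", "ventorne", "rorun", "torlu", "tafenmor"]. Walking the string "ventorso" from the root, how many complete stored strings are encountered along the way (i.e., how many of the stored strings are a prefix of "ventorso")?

1

Traverse "ventorso" character by character; count nodes along the way that are marked as word ends.
Prefixes of the query that are stored words: "ventorso"
Count: 1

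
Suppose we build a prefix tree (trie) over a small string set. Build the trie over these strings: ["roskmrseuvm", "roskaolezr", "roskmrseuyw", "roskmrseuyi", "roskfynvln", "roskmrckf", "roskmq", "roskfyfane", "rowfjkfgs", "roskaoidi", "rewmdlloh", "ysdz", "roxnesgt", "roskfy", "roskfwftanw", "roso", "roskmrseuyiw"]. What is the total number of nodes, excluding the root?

70

Count nodes per top-level branch (shared prefixes stored once):
  'r'-branch (rewmdlloh, roskaoidi, roskaolezr, roskfwftanw, roskfy, roskfyfane, roskfynvln, roskmq, roskmrckf, roskmrseuvm, roskmrseuyi, roskmrseuyiw, roskmrseuyw, roso, rowfjkfgs, roxnesgt): 66 nodes
  'y'-branch (ysdz): 4 nodes
Sum: 70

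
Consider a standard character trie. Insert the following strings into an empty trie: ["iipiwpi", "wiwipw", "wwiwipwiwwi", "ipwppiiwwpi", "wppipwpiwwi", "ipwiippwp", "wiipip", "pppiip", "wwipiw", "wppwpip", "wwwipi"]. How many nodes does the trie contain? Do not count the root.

70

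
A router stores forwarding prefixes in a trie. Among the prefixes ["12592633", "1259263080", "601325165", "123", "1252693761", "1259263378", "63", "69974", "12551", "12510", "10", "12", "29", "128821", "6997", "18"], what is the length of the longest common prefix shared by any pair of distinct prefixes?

Equivalently: take the maximum, over all pairs, of their longest common prefix length.
"12592633" and "1259263378" agree on "12592633" (8 characters) before diverging; nothing deeper is shared.
Longest shared-prefix length: 8

8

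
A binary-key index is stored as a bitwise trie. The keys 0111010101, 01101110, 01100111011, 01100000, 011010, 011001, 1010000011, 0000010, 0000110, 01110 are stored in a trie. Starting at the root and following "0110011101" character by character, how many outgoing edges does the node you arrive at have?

1

Follow the path "0110011101" to its node, then look at its outgoing edges.
Distinct next characters after "0110011101": 1.
That node has 1 child edge.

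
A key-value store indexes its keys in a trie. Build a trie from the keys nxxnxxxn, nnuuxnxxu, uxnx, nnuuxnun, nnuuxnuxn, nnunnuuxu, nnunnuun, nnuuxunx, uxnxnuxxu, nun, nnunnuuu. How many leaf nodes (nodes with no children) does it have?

10

Leaves are exactly the stored words that no other stored word extends.
Those words: "nnunnuun", "nnunnuuu", "nnunnuuxu", "nnuuxnun", "nnuuxnuxn", "nnuuxnxxu", "nnuuxunx", "nun", "nxxnxxxn", "uxnxnuxxu"
Leaf count: 10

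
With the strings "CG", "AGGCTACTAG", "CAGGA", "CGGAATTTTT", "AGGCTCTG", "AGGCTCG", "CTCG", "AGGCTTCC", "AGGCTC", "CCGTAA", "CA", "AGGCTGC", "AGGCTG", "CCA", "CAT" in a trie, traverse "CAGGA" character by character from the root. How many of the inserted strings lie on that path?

2

Check each prefix of "CAGGA" against the stored set — each match is an end-marker on the path.
Prefixes of the query that are stored words: "CA", "CAGGA"
Count: 2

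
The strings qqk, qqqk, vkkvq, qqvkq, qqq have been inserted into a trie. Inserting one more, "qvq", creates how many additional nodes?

Walking "qvq" from the root, the first 1 characters ("q") follow existing edges; "v" is the first miss.
Each of the 2 remaining characters creates one node.

2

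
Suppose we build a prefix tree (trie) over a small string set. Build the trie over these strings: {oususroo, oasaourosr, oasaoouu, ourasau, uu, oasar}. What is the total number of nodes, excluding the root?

Trace insertions, counting only characters that open a new branch:
  "oususroo" → 8 new (o, u, s, u, s, r, o, o)
  "oasaourosr" → prefix "o" already present; 9 new (a, s, a, o, u, r, o, s, r)
  "oasaoouu" → prefix "oasao" already present; 3 new (o, u, u)
  "ourasau" → prefix "ou" already present; 5 new (r, a, s, a, u)
  "uu" → 2 new (u, u)
  "oasar" → prefix "oasa" already present; 1 new (r)
Total nodes = 8 + 9 + 3 + 5 + 2 + 1 = 28

28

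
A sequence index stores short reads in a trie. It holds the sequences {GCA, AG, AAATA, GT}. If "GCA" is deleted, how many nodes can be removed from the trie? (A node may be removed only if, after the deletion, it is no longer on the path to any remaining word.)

2

Walk "GCA" from the leaf back toward the root, removing each node that no remaining word uses.
The suffix "CA" (2 nodes) is used only by "GCA"; the node for "G" still has the child "T", so pruning stops there.
Nodes removed: 2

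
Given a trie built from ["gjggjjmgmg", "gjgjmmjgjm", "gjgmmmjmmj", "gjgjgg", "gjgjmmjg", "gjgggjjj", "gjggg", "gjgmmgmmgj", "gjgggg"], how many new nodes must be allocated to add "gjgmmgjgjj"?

4

The longest prefix of "gjgmmgjgjj" already in the trie is "gjgmmg" (length 6).
New nodes needed: |"gjgmmgjgjj"| − 6 = 10 − 6 = 4.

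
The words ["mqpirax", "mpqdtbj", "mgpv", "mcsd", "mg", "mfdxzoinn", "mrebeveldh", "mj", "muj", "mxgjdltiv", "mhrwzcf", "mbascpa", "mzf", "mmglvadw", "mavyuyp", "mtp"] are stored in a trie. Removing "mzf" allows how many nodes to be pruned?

2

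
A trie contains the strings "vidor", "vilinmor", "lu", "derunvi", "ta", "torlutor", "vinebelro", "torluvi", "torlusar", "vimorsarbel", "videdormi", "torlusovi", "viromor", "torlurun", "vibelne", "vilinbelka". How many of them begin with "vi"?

8

Filter for entries beginning with "vi":
Words under "vi": vibelne, videdormi, vidor, vilinbelka, vilinmor, vimorsarbel, vinebelro, viromor
Count: 8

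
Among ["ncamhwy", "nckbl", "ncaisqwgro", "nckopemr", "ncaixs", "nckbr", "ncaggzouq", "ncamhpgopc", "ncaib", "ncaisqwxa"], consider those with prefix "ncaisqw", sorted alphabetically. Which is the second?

ncaisqwxa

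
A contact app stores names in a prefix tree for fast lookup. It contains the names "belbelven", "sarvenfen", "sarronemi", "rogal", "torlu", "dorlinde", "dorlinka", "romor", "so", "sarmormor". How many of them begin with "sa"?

3

Traverse to the node for "sa", then collect every word in that subtree.
Matches: "sarmormor", "sarronemi", "sarvenfen"
Count: 3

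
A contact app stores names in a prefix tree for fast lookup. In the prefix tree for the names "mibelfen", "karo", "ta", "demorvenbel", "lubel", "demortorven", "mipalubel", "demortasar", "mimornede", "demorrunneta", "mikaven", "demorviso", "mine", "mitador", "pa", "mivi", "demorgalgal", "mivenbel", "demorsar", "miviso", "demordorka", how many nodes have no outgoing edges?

A leaf is a node with no children — equivalently, the end of a word that is not a proper prefix of any other stored word.
Those words: "demordorka", "demorgalgal", "demorrunneta", "demorsar", "demortasar", "demortorven", "demorvenbel", "demorviso", "karo", "lubel", "mibelfen", "mikaven", "mimornede", "mine", "mipalubel", "mitador", "mivenbel", "miviso", "pa", "ta"
Leaf count: 20

20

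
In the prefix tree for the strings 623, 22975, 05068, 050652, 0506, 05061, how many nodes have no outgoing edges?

5

Leaves are exactly the stored words that no other stored word extends.
Those words: "05061", "050652", "05068", "22975", "623"
Leaf count: 5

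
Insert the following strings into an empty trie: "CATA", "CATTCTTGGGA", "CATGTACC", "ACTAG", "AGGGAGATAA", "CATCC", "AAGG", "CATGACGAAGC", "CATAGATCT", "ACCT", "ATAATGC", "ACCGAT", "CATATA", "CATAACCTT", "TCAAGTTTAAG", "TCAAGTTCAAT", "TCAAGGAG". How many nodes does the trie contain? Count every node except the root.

84

Count nodes per top-level branch (shared prefixes stored once):
  'A'-branch (AAGG, ACCGAT, ACCT, ACTAG, AGGGAGATAA, ATAATGC): 28 nodes
  'C'-branch (CATA, CATAACCTT, CATAGATCT, CATATA, CATCC, CATGACGAAGC, CATGTACC, CATTCTTGGGA): 38 nodes
  'T'-branch (TCAAGGAG, TCAAGTTCAAT, TCAAGTTTAAG): 18 nodes
Sum: 84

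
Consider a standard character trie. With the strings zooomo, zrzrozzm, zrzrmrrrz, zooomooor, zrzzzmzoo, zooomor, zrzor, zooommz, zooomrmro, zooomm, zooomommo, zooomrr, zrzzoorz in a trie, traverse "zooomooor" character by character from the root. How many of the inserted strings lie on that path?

2

Traverse "zooomooor" character by character; count nodes along the way that are marked as word ends.
Prefixes of the query that are stored words: "zooomo", "zooomooor"
Count: 2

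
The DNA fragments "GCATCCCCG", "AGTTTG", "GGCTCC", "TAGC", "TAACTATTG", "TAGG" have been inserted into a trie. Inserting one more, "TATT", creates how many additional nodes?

"TA" is already a path in the trie; the remaining "TT" must be added.
New nodes needed: |"TATT"| − 2 = 4 − 2 = 2.

2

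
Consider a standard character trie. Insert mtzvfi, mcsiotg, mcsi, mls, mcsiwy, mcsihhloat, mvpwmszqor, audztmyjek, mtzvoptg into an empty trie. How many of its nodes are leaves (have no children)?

Leaves are exactly the stored words that no other stored word extends.
Those words: "audztmyjek", "mcsihhloat", "mcsiotg", "mcsiwy", "mls", "mtzvfi", "mtzvoptg", "mvpwmszqor"
Leaf count: 8

8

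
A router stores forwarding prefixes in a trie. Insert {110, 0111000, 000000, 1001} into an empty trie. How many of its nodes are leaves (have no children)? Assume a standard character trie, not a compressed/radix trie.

A leaf is a node with no children — equivalently, the end of a word that is not a proper prefix of any other stored word.
Those words: "000000", "0111000", "1001", "110"
Leaf count: 4

4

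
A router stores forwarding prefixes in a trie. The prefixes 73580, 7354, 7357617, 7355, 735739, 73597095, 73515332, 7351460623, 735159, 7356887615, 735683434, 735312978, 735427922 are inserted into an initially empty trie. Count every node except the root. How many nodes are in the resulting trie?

52

Count nodes per top-level branch (shared prefixes stored once):
  '7'-branch (7351460623, 73515332, 735159, 735312978, 7354, 735427922, 7355, 735683434, 7356887615, 735739, 7357617, 73580, 73597095): 52 nodes
Sum: 52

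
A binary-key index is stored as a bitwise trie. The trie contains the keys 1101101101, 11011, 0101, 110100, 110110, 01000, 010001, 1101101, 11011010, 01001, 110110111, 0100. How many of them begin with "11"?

Walk to "11"; the words in its subtree are exactly those with that prefix.
Words under "11": 110100, 11011, 110110, 1101101, 11011010, 1101101101, 110110111
Count: 7

7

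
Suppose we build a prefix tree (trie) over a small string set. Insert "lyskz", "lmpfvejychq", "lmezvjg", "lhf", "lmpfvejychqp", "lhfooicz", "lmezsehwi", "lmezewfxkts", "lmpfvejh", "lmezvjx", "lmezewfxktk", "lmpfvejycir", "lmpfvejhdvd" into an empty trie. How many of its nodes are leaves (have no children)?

10

Leaves are exactly the stored words that no other stored word extends.
Those words: "lhfooicz", "lmezewfxktk", "lmezewfxkts", "lmezsehwi", "lmezvjg", "lmezvjx", "lmpfvejhdvd", "lmpfvejychqp", "lmpfvejycir", "lyskz"
Leaf count: 10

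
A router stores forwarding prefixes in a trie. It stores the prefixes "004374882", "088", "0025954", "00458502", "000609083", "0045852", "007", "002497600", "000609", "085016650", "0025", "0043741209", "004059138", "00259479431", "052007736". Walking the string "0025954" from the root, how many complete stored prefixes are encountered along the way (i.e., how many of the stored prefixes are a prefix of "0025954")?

2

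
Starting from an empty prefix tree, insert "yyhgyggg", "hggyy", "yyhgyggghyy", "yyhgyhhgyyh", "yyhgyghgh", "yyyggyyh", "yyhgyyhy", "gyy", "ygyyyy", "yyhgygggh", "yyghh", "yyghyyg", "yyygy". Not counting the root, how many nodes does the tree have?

49

For each word, the new-node count is its length minus the longest prefix already in the trie:
  "yyhgyggg" → 8 new (y, y, h, g, y, g, g, g)
  "hggyy" → 5 new (h, g, g, y, y)
  "yyhgyggghyy" → prefix "yyhgyggg" already present; 3 new (h, y, y)
  "yyhgyhhgyyh" → prefix "yyhgy" already present; 6 new (h, h, g, y, y, h)
  "yyhgyghgh" → prefix "yyhgyg" already present; 3 new (h, g, h)
  "yyyggyyh" → prefix "yy" already present; 6 new (y, g, g, y, y, h)
  "yyhgyyhy" → prefix "yyhgy" already present; 3 new (y, h, y)
  "gyy" → 3 new (g, y, y)
  "ygyyyy" → prefix "y" already present; 5 new (g, y, y, y, y)
  "yyhgygggh" → prefix "yyhgygggh" already present; 0 new (none)
  "yyghh" → prefix "yy" already present; 3 new (g, h, h)
  "yyghyyg" → prefix "yygh" already present; 3 new (y, y, g)
  "yyygy" → prefix "yyyg" already present; 1 new (y)
Total nodes = 8 + 5 + 3 + 6 + 3 + 6 + 3 + 3 + 5 + 0 + 3 + 3 + 1 = 49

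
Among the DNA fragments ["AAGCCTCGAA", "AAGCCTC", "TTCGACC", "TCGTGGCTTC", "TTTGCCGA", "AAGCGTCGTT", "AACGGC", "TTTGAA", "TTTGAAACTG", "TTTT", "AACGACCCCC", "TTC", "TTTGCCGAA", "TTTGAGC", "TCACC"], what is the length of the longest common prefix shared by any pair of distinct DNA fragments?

Look for the deepest trie node that still has at least two words in its subtree.
e.g. "TTTGCCGA" and "TTTGCCGAA" share the prefix "TTTGCCGA" of length 8; no pair shares a longer one.
Longest shared-prefix length: 8

8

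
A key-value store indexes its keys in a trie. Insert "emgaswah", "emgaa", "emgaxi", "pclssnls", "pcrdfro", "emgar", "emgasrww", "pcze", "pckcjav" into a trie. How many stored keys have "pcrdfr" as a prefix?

Filter for entries beginning with "pcrdfr":
Words under "pcrdfr": pcrdfro
Count: 1

1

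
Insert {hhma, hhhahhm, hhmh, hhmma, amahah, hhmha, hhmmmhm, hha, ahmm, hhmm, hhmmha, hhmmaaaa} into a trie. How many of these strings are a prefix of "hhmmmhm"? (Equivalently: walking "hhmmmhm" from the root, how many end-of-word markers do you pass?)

2

Check each prefix of "hhmmmhm" against the stored set — each match is an end-marker on the path.
Prefixes of the query that are stored words: "hhmm", "hhmmmhm"
Count: 2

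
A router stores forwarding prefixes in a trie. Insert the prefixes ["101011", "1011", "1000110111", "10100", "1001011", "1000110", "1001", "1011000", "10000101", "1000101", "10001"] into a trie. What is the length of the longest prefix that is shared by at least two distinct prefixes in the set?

7

Look for the deepest trie node that still has at least two words in its subtree.
e.g. "1000110" and "1000110111" share the prefix "1000110" of length 7; no pair shares a longer one.
Longest shared-prefix length: 7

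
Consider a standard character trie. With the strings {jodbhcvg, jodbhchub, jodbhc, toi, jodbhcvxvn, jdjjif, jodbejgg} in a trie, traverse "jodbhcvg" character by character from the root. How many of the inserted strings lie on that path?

2

Check each prefix of "jodbhcvg" against the stored set — each match is an end-marker on the path.
Prefixes of the query that are stored words: "jodbhc", "jodbhcvg"
Count: 2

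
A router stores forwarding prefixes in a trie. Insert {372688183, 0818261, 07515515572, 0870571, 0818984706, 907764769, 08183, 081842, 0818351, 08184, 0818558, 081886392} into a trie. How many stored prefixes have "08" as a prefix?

9

Traverse to the node for "08", then collect every word in that subtree.
Words under "08": 0818261, 08183, 0818351, 08184, 081842, 0818558, 081886392, 0818984706, 0870571
Count: 9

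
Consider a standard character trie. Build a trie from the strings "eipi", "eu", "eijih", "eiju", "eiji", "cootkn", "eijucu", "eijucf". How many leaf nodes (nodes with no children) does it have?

6

A leaf is a node with no children — equivalently, the end of a word that is not a proper prefix of any other stored word.
Those words: "cootkn", "eijih", "eijucf", "eijucu", "eipi", "eu"
Leaf count: 6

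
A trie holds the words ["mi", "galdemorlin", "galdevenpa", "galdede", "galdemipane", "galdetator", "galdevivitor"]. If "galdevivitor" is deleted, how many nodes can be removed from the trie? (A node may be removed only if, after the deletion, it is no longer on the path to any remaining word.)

A node on "galdevivitor"'s path can go only if nothing else ends at it or branches off below it.
The suffix "ivitor" (6 nodes) is used only by "galdevivitor"; the node for "galdev" still has the child "e", so pruning stops there.
Nodes removed: 6

6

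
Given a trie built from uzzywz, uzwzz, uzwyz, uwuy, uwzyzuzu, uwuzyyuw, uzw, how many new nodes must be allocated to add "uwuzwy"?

The longest prefix of "uwuzwy" already in the trie is "uwuz" (length 4).
Each of the 2 remaining characters creates one node.

2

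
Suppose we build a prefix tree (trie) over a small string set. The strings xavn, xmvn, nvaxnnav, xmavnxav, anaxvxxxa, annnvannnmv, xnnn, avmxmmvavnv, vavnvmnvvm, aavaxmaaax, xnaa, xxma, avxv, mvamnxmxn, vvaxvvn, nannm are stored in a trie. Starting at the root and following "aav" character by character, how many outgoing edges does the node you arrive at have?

The children of the "aav" node are the distinct next characters among strings starting with "aav".
Characters that immediately follow "aav" among the stored strings: {a}.
That node has 1 child edge.

1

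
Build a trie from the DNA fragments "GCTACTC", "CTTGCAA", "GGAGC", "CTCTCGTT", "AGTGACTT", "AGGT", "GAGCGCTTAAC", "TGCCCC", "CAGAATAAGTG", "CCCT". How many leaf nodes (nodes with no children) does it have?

A leaf is a node with no children — equivalently, the end of a word that is not a proper prefix of any other stored word.
Those words: "AGGT", "AGTGACTT", "CAGAATAAGTG", "CCCT", "CTCTCGTT", "CTTGCAA", "GAGCGCTTAAC", "GCTACTC", "GGAGC", "TGCCCC"
Leaf count: 10

10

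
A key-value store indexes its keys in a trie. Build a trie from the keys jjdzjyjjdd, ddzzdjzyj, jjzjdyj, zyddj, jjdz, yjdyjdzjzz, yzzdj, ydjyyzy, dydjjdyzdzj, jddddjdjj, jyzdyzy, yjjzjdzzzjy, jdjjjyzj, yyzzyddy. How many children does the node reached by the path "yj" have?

2

Walk "yj" from the root, arriving at one node.
Characters that immediately follow "yj" among the stored strings: {d, j}.
That node has 2 child edges.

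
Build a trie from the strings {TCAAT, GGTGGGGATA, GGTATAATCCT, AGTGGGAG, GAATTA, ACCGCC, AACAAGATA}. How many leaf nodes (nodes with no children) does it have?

7

Leaves are exactly the stored words that no other stored word extends.
Those words: "AACAAGATA", "ACCGCC", "AGTGGGAG", "GAATTA", "GGTATAATCCT", "GGTGGGGATA", "TCAAT"
Leaf count: 7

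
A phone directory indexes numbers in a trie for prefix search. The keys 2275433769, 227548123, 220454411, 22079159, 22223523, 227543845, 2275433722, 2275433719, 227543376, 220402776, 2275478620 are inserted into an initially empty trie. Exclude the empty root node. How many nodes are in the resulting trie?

For each word, the new-node count is its length minus the longest prefix already in the trie:
  "2275433769" → 10 new (2, 2, 7, 5, 4, 3, 3, 7, 6, 9)
  "227548123" → prefix "22754" already present; 4 new (8, 1, 2, 3)
  "220454411" → prefix "22" already present; 7 new (0, 4, 5, 4, 4, 1, 1)
  "22079159" → prefix "220" already present; 5 new (7, 9, 1, 5, 9)
  "22223523" → prefix "22" already present; 6 new (2, 2, 3, 5, 2, 3)
  "227543845" → prefix "227543" already present; 3 new (8, 4, 5)
  "2275433722" → prefix "22754337" already present; 2 new (2, 2)
  "2275433719" → prefix "22754337" already present; 2 new (1, 9)
  "227543376" → prefix "227543376" already present; 0 new (none)
  "220402776" → prefix "2204" already present; 5 new (0, 2, 7, 7, 6)
  "2275478620" → prefix "22754" already present; 5 new (7, 8, 6, 2, 0)
Total nodes = 10 + 4 + 7 + 5 + 6 + 3 + 2 + 2 + 0 + 5 + 5 = 49

49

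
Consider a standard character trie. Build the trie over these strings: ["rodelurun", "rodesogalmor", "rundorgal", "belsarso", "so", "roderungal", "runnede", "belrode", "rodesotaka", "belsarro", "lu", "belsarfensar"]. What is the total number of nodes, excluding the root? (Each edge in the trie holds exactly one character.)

63

For each word, the new-node count is its length minus the longest prefix already in the trie:
  "rodelurun" → 9 new (r, o, d, e, l, u, r, u, n)
  "rodesogalmor" → prefix "rode" already present; 8 new (s, o, g, a, l, m, o, r)
  "rundorgal" → prefix "r" already present; 8 new (u, n, d, o, r, g, a, l)
  "belsarso" → 8 new (b, e, l, s, a, r, s, o)
  "so" → 2 new (s, o)
  "roderungal" → prefix "rode" already present; 6 new (r, u, n, g, a, l)
  "runnede" → prefix "run" already present; 4 new (n, e, d, e)
  "belrode" → prefix "bel" already present; 4 new (r, o, d, e)
  "rodesotaka" → prefix "rodeso" already present; 4 new (t, a, k, a)
  "belsarro" → prefix "belsar" already present; 2 new (r, o)
  "lu" → 2 new (l, u)
  "belsarfensar" → prefix "belsar" already present; 6 new (f, e, n, s, a, r)
Total nodes = 9 + 8 + 8 + 8 + 2 + 6 + 4 + 4 + 4 + 2 + 2 + 6 = 63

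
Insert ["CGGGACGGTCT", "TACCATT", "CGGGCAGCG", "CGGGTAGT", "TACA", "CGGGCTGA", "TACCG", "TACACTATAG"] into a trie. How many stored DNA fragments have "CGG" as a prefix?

Filter for entries beginning with "CGG":
Words under "CGG": CGGGACGGTCT, CGGGCAGCG, CGGGCTGA, CGGGTAGT
Count: 4

4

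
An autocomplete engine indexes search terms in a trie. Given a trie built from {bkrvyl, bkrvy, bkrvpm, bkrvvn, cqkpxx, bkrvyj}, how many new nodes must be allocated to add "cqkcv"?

The longest prefix of "cqkcv" already in the trie is "cqk" (length 3).
Each of the 2 remaining characters creates one node.

2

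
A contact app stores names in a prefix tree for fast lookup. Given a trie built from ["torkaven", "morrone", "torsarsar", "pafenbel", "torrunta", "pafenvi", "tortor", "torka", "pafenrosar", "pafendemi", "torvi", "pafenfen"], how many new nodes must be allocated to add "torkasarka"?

5

"torka" is already a path in the trie; the remaining "sarka" must be added.
New nodes needed: |"torkasarka"| − 5 = 10 − 5 = 5.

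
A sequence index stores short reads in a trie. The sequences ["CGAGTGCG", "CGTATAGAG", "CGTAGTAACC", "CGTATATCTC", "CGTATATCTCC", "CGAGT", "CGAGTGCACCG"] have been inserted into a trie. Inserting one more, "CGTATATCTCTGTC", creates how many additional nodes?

The longest prefix of "CGTATATCTCTGTC" already in the trie is "CGTATATCTC" (length 10).
So 14 − 10 = 4 new nodes.

4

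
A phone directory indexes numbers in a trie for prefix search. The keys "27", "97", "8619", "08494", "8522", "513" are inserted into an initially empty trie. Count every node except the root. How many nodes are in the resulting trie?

19

For each word, the new-node count is its length minus the longest prefix already in the trie:
  "27" → 2 new (2, 7)
  "97" → 2 new (9, 7)
  "8619" → 4 new (8, 6, 1, 9)
  "08494" → 5 new (0, 8, 4, 9, 4)
  "8522" → prefix "8" already present; 3 new (5, 2, 2)
  "513" → 3 new (5, 1, 3)
Total nodes = 2 + 2 + 4 + 5 + 3 + 3 = 19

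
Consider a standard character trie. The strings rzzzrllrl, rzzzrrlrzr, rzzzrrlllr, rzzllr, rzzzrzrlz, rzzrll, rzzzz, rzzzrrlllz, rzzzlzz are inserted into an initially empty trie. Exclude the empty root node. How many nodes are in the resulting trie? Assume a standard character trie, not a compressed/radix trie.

32

For each word, the new-node count is its length minus the longest prefix already in the trie:
  "rzzzrllrl" → 9 new (r, z, z, z, r, l, l, r, l)
  "rzzzrrlrzr" → prefix "rzzzr" already present; 5 new (r, l, r, z, r)
  "rzzzrrlllr" → prefix "rzzzrrl" already present; 3 new (l, l, r)
  "rzzllr" → prefix "rzz" already present; 3 new (l, l, r)
  "rzzzrzrlz" → prefix "rzzzr" already present; 4 new (z, r, l, z)
  "rzzrll" → prefix "rzz" already present; 3 new (r, l, l)
  "rzzzz" → prefix "rzzz" already present; 1 new (z)
  "rzzzrrlllz" → prefix "rzzzrrlll" already present; 1 new (z)
  "rzzzlzz" → prefix "rzzz" already present; 3 new (l, z, z)
Total nodes = 9 + 5 + 3 + 3 + 4 + 3 + 1 + 1 + 3 = 32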